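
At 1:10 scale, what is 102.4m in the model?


Model size = real / scale
= 102.4 / 10
= 10.2400 m

10.2400 m


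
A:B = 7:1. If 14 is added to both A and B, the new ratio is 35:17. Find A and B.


Let A = 7k, B = 1k.
(7k + 14) / (1k + 14) = 35/17
Cross-multiply: 17(7k + 14) = 35(1k + 14)
119k + 238 = 35k + 490
119k - 35k = 490 - 238
84k = 252
k = 252/84 = 3
A = 7×3 = 21, B = 1×3 = 3
= A = 21, B = 3

A = 21, B = 3


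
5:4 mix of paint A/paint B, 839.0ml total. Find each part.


Total parts = 5 + 4 = 9
paint A: 839.0 × 5/9 = 466.1ml
paint B: 839.0 × 4/9 = 372.9ml
= 466.1ml and 372.9ml

466.1ml and 372.9ml


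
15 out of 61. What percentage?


Percentage = (part / whole) × 100
= (15 / 61) × 100
≈ 24.59%

24.59%


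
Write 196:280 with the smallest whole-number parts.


GCD(196, 280) = 28
196/28 : 280/28
= 7:10

7:10


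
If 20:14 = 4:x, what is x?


Cross multiply: 20 × x = 14 × 4
20x = 56
x = 56 / 20
= 2.80

2.80


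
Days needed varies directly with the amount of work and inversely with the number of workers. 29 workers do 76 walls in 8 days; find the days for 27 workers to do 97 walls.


Days ∝ work / workers, so d₂ = d₁ × (m₁/m₂) × (w₂/w₁)
Workers factor (inverse): 29/27 ≈ 1.0741
Work factor (direct): 97/76 ≈ 1.2763
d₂ = 8 × 29/27 × 97/76 = (8 × 29 × 97) / (27 × 76) = 22504/2052
≈ 10.97 days

10.97 days


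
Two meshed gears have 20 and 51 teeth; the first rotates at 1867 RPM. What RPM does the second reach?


Gear ratio = 20:51 = 20:51
RPM_B = RPM_A × (teeth_A / teeth_B)
= 1867 × (20/51)
= 732.2 RPM

732.2 RPM


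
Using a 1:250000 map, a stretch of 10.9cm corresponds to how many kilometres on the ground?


Real distance = map distance × scale
= 10.9cm × 250000
= 2725000 cm = 27250.0 m
= 27.250 km

27.250 km


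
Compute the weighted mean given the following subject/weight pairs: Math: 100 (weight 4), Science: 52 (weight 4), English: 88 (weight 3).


Numerator = 100×4 + 52×4 + 88×3
= 400 + 208 + 264
= 872
Total weight = 11
Weighted avg = 872/11
= 79.27

79.27


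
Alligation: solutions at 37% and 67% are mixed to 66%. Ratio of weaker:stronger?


Let x parts of 37% mix with y parts of 67%.
37x + 67y = 66(x + y)
37x + 67y = 66x + 66y
x(37 - 66) = y(66 - 67)
x/y = (67 - 66)/(66 - 37) = 1/29
Simplify: 1:29
= 1:29

1:29


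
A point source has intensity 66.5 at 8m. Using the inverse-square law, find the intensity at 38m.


I₁d₁² = I₂d₂²
I₂ = I₁ × (d₁/d₂)²
= 66.5 × (8/38)²
= 66.5 × 64/1444
= 4256/1444
≈ 2.9474

2.9474


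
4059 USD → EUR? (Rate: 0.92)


Amount × rate = 4059 × 0.92
= 3734.28 EUR

3734.28 EUR


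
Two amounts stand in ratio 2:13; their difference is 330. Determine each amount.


Let A = 2k, B = 13k.
13k - 2k = 330
11k = 330 → k = 330/11 = 30
A = 2×30 = 60, B = 13×30 = 390
= A = 60, B = 390

A = 60, B = 390


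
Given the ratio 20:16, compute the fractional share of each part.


Total parts = 20 + 16 = 36
First part: 20/36 = 5/9
Second part: 16/36 = 4/9
= 5/9 and 4/9

5/9 and 4/9


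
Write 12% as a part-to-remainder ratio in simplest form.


12% means 12 parts out of 100; remainder = 88
Part : remainder = 12:88
GCD = 4
= 3:22

3:22


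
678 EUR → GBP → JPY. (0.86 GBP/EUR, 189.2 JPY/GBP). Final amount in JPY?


Step 1: 678 EUR × 0.86 = 583.08 GBP
Step 2: 583.08 GBP × 189.2 = 110318.74 JPY
Implied rate EUR→JPY = 0.86 × 189.2 = 162.7120
= 110318.74 JPY

110318.74 JPY


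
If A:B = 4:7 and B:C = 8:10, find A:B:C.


Match B: multiply A:B by 8 → 32:56
Multiply B:C by 7 → 56:70
Combined: 32:56:70
GCD = 2
= 16:28:35

16:28:35


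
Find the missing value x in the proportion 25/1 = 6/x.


Cross multiply: 25 × x = 1 × 6
25x = 6
x = 6 / 25
= 0.24

0.24


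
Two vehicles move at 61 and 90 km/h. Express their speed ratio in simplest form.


Ratio = 61:90
GCD = 1
Simplified = 61:90
Time ratio (same distance) = 90:61
Speed ratio = 61:90

61:90


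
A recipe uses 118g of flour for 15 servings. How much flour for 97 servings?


Direct proportion: y/x = constant
k = 118/15 ≈ 7.8667
y₂ = k × 97 = 118 × 97 / 15 = 11446/15
≈ 763.07

763.07


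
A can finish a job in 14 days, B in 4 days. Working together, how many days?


Rate of A = 1/14 per day
Rate of B = 1/4 per day
Combined rate = 1/14 + 1/4 = 18/56 ≈ 0.3214 per day
Days = 1 / combined rate = 56/18
≈ 3.11 days

3.11 days


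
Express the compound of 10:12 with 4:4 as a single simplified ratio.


Compound ratio = (10×4) : (12×4)
= 40:48
GCD = 8
= 5:6

5:6


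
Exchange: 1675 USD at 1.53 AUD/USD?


Amount × rate = 1675 × 1.53
= 2562.75 AUD

2562.75 AUD


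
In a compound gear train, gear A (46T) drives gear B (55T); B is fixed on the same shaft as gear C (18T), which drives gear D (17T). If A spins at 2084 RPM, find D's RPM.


Stage 1: RPM_B = RPM_A × t_A/t_B = 2084 × 46/55 = 95864/55 ≈ 1742.98
B and C share a shaft → RPM_C = RPM_B
Stage 2: RPM_D = RPM_C × t_C/t_D = RPM_A × (t_A×t_C)/(t_B×t_D)
Overall ratio = (46×18)/(55×17) = 828/935
RPM_D = 2084 × 828/935 = 1725552/935
≈ 1845.51 RPM

1845.51 RPM


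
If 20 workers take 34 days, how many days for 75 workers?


Inverse proportion: x × y = constant
k = 20 × 34 = 680
y₂ = k / 75 = 680 / 75
= 9.07

9.07


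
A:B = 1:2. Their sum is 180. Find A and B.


Let A = 1k, B = 2k.
1k + 2k = 180
3k = 180 → k = 180/3 = 60
A = 1×60 = 60, B = 2×60 = 120
= A = 60, B = 120

A = 60, B = 120


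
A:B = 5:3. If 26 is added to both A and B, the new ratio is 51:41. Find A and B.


Let A = 5k, B = 3k.
(5k + 26) / (3k + 26) = 51/41
Cross-multiply: 41(5k + 26) = 51(3k + 26)
205k + 1066 = 153k + 1326
205k - 153k = 1326 - 1066
52k = 260
k = 260/52 = 5
A = 5×5 = 25, B = 3×5 = 15
= A = 25, B = 15

A = 25, B = 15


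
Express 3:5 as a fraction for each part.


Total parts = 3 + 5 = 8
First part: 3/8 = 3/8
Second part: 5/8 = 5/8
= 3/8 and 5/8

3/8 and 5/8


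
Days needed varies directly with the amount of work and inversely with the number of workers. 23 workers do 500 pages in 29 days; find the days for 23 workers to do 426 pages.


Days ∝ work / workers, so d₂ = d₁ × (m₁/m₂) × (w₂/w₁)
Workers factor (inverse): 23/23 = 1.0000
Work factor (direct): 426/500 = 0.8520
d₂ = 29 × 23/23 × 426/500 = (29 × 23 × 426) / (23 × 500) = 284142/11500
≈ 24.71 days

24.71 days


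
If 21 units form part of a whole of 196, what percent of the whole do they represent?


Percentage = (part / whole) × 100
= (21 / 196) × 100
≈ 10.71%

10.71%


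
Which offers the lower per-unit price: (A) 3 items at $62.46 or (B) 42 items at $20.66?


Deal A: $62.46/3 = $20.8200/unit
Deal B: $20.66/42 = $0.4919/unit
B is cheaper per unit
= Deal B

Deal B


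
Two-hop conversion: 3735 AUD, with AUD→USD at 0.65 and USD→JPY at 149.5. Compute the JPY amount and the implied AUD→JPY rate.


Step 1: 3735 AUD × 0.65 = 2427.75 USD
Step 2: 2427.75 USD × 149.5 = 362948.63 JPY
Implied rate AUD→JPY = 0.65 × 149.5 = 97.1750
= 362948.63 JPY; implied rate 97.1750 JPY/AUD

362948.63 JPY; implied rate 97.1750 JPY/AUD


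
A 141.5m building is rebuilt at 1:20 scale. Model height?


Model size = real / scale
= 141.5 / 20
= 7.0750 m

7.0750 m


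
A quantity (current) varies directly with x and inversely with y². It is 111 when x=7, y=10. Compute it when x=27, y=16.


z = k·x/y²
Solve for k using the known point: k = z·y²/x = 111×100/7 = 11100/7 ≈ 1585.7143
Now evaluate at x=27, y=16:
z = k × 27 / 256 = (11100 × 27) / (7 × 256) = 299700/1792
≈ 167.2433

167.2433


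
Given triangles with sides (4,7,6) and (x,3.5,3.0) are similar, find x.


Scale factor = 3.5/7 = 0.5
Missing side = 4 × 0.5
= 2.0

2.0


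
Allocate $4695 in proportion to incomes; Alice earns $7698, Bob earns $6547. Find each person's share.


Total income = 7698 + 6547 = $14245
Alice: $4695 × 7698/14245 = $2537.18
Bob: $4695 × 6547/14245 = $2157.82
= Alice: $2537.18, Bob: $2157.82

Alice: $2537.18, Bob: $2157.82


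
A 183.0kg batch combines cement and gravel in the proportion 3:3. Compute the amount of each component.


Total parts = 3 + 3 = 6
cement: 183.0 × 3/6 = 91.5kg
gravel: 183.0 × 3/6 = 91.5kg
= 91.5kg and 91.5kg

91.5kg and 91.5kg


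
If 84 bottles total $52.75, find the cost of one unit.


Unit rate = total / quantity
= 52.75 / 84
= $0.63 per unit

$0.63 per unit


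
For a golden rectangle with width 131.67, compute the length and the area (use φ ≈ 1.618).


φ = (1 + √5) / 2 ≈ 1.618
Length = width × φ = 131.67 × 1.618 = 213.04206
≈ 213.04
Area = width × length = 131.67 × 213.04206 = 28051.2480402 ≈ 28051.25
= Length: 213.04, Area: 28051.25

Length: 213.04, Area: 28051.25


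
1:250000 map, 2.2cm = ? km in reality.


Real distance = map distance × scale
= 2.2cm × 250000
= 550000 cm = 5500.0 m
= 5.500 km

5.500 km


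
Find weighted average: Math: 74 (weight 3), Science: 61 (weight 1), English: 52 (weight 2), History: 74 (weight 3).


Numerator = 74×3 + 61×1 + 52×2 + 74×3
= 222 + 61 + 104 + 222
= 609
Total weight = 9
Weighted avg = 609/9
= 67.67

67.67


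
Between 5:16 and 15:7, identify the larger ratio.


5/16 = 0.3125
15/7 = 2.1429
0.3125 < 2.1429, so 5:16 is less
= 15:7

15:7


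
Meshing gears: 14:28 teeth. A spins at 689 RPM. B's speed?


Gear ratio = 14:28 = 1:2
RPM_B = RPM_A × (teeth_A / teeth_B)
= 689 × (14/28)
= 344.5 RPM

344.5 RPM


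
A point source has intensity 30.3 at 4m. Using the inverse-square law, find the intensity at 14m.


I₁d₁² = I₂d₂²
I₂ = I₁ × (d₁/d₂)²
= 30.3 × (4/14)²
= 30.3 × 16/196
= 484.8/196
≈ 2.4735

2.4735


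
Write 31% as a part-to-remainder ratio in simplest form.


31% means 31 parts out of 100; remainder = 69
Part : remainder = 31:69
GCD = 1
= 31:69

31:69


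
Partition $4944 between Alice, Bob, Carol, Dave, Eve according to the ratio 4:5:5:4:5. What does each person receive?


Total parts = 4 + 5 + 5 + 4 + 5 = 23
Alice: 4944 × 4/23 = 859.83
Bob: 4944 × 5/23 = 1074.78
Carol: 4944 × 5/23 = 1074.78
Dave: 4944 × 4/23 = 859.83
Eve: 4944 × 5/23 = 1074.78
= Alice: $859.83, Bob: $1074.78, Carol: $1074.78, Dave: $859.83, Eve: $1074.78

Alice: $859.83, Bob: $1074.78, Carol: $1074.78, Dave: $859.83, Eve: $1074.78


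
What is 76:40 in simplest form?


GCD(76, 40) = 4
76/4 : 40/4
= 19:10

19:10


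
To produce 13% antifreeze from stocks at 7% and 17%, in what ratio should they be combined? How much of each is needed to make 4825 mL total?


Let x parts of 7% mix with y parts of 17%.
7x + 17y = 13(x + y)
7x + 17y = 13x + 13y
x(7 - 13) = y(13 - 17)
x/y = (17 - 13)/(13 - 7) = 4/6
Simplify: 2:3
Total parts = 5; one part = 4825/5 = 965.00 mL
7% solution: 2×965.00 = 1930.00 mL
17% solution: 3×965.00 = 2895.00 mL
= ratio 2:3; 1930.00 mL and 2895.00 mL

ratio 2:3; 1930.00 mL and 2895.00 mL


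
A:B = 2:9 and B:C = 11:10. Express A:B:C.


Match B: multiply A:B by 11 → 22:99
Multiply B:C by 9 → 99:90
Combined: 22:99:90
GCD = 1
= 22:99:90

22:99:90


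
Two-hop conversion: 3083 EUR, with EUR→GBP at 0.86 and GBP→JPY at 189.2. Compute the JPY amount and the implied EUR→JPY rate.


Step 1: 3083 EUR × 0.86 = 2651.38 GBP
Step 2: 2651.38 GBP × 189.2 = 501641.10 JPY
Implied rate EUR→JPY = 0.86 × 189.2 = 162.7120
= 501641.10 JPY; implied rate 162.7120 JPY/EUR

501641.10 JPY; implied rate 162.7120 JPY/EUR


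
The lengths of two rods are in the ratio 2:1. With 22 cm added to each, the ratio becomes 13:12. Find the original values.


Let A = 2k, B = 1k.
(2k + 22) / (1k + 22) = 13/12
Cross-multiply: 12(2k + 22) = 13(1k + 22)
24k + 264 = 13k + 286
24k - 13k = 286 - 264
11k = 22
k = 22/11 = 2
A = 2×2 = 4, B = 1×2 = 2
= A = 4, B = 2

A = 4, B = 2


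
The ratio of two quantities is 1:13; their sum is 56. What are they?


Let A = 1k, B = 13k.
1k + 13k = 56
14k = 56 → k = 56/14 = 4
A = 1×4 = 4, B = 13×4 = 52
= A = 4, B = 52

A = 4, B = 52


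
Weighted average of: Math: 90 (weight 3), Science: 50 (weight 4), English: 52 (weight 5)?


Numerator = 90×3 + 50×4 + 52×5
= 270 + 200 + 260
= 730
Total weight = 12
Weighted avg = 730/12
= 60.83

60.83


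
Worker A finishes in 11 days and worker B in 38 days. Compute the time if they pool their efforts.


Rate of A = 1/11 per day
Rate of B = 1/38 per day
Combined rate = 1/11 + 1/38 = 49/418 ≈ 0.1172 per day
Days = 1 / combined rate = 418/49
≈ 8.53 days

8.53 days


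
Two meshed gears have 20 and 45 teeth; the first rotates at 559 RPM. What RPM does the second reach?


Gear ratio = 20:45 = 4:9
RPM_B = RPM_A × (teeth_A / teeth_B)
= 559 × (20/45)
= 248.4 RPM

248.4 RPM


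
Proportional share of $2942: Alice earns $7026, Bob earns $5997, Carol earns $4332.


Total income = 7026 + 5997 + 4332 = $17355
Alice: $2942 × 7026/17355 = $1191.04
Bob: $2942 × 5997/17355 = $1016.60
Carol: $2942 × 4332/17355 = $734.36
= Alice: $1191.04, Bob: $1016.60, Carol: $734.36

Alice: $1191.04, Bob: $1016.60, Carol: $734.36


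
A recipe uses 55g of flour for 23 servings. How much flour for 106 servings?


Direct proportion: y/x = constant
k = 55/23 ≈ 2.3913
y₂ = k × 106 = 55 × 106 / 23 = 5830/23
≈ 253.48

253.48


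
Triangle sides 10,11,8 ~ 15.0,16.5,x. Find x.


Scale factor = 15.0/10 = 1.5
Missing side = 8 × 1.5
= 12.0

12.0


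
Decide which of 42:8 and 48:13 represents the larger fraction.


42/8 = 5.2500
48/13 = 3.6923
5.2500 > 3.6923, so 42:8 is greater
= 42:8

42:8


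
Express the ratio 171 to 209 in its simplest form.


GCD(171, 209) = 19
171/19 : 209/19
= 9:11

9:11


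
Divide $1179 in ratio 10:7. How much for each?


Total parts = 10 + 7 = 17
Part 1: 1179 × 10/17 = 693.53
Part 2: 1179 × 7/17 = 485.47
= Part 1: $693.53, Part 2: $485.47

Part 1: $693.53, Part 2: $485.47


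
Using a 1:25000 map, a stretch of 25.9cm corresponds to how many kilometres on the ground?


Real distance = map distance × scale
= 25.9cm × 25000
= 647500 cm = 6475.0 m
= 6.475 km

6.475 km


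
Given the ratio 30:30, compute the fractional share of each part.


Total parts = 30 + 30 = 60
First part: 30/60 = 1/2
Second part: 30/60 = 1/2
= 1/2 and 1/2

1/2 and 1/2


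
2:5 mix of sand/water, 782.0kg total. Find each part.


Total parts = 2 + 5 = 7
sand: 782.0 × 2/7 = 223.4kg
water: 782.0 × 5/7 = 558.6kg
= 223.4kg and 558.6kg

223.4kg and 558.6kg


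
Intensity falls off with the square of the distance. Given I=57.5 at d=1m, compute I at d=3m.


I₁d₁² = I₂d₂²
I₂ = I₁ × (d₁/d₂)²
= 57.5 × (1/3)²
= 57.5 × 1/9
= 57.5/9
≈ 6.3889

6.3889


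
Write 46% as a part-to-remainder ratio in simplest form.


46% means 46 parts out of 100; remainder = 54
Part : remainder = 46:54
GCD = 2
= 23:27

23:27


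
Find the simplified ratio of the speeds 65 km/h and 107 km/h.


Ratio = 65:107
GCD = 1
Simplified = 65:107
Time ratio (same distance) = 107:65
Speed ratio = 65:107

65:107


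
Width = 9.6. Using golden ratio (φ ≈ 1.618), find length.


φ = (1 + √5) / 2 ≈ 1.618
Length = width × φ = 9.6 × 1.618 = 15.5328
≈ 15.53

15.53


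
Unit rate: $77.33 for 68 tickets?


Unit rate = total / quantity
= 77.33 / 68
= $1.14 per unit

$1.14 per unit


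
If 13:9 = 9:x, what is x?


Cross multiply: 13 × x = 9 × 9
13x = 81
x = 81 / 13
= 6.23

6.23


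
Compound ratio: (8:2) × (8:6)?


Compound ratio = (8×8) : (2×6)
= 64:12
GCD = 4
= 16:3

16:3


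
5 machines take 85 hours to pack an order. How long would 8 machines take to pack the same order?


Inverse proportion: x × y = constant
k = 5 × 85 = 425
y₂ = k / 8 = 425 / 8
= 53.13

53.13


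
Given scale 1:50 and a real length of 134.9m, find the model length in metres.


Model size = real / scale
= 134.9 / 50
= 2.6980 m

2.6980 m


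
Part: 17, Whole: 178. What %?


Percentage = (part / whole) × 100
= (17 / 178) × 100
≈ 9.55%

9.55%


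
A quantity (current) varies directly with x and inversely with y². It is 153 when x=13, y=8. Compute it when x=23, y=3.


z = k·x/y²
Solve for k using the known point: k = z·y²/x = 153×64/13 = 9792/13 ≈ 753.2308
Now evaluate at x=23, y=3:
z = k × 23 / 9 = (9792 × 23) / (13 × 9) = 225216/117
≈ 1924.9231

1924.9231


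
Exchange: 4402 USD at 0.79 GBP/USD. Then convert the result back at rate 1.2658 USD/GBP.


Amount × rate = 4402 × 0.79 = 3477.58 GBP
Round-trip: 3477.58 × 1.2658 = 4401.92 USD
= 3477.58 GBP, then 4401.92 USD

3477.58 GBP, then 4401.92 USD


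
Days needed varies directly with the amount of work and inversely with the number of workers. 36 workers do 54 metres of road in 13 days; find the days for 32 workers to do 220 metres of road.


Days ∝ work / workers, so d₂ = d₁ × (m₁/m₂) × (w₂/w₁)
Workers factor (inverse): 36/32 = 1.1250
Work factor (direct): 220/54 ≈ 4.0741
d₂ = 13 × 36/32 × 220/54 = (13 × 36 × 220) / (32 × 54) = 102960/1728
≈ 59.58 days

59.58 days


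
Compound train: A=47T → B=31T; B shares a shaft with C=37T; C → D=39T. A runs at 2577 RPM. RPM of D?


Stage 1: RPM_B = RPM_A × t_A/t_B = 2577 × 47/31 = 121119/31 ≈ 3907.06
B and C share a shaft → RPM_C = RPM_B
Stage 2: RPM_D = RPM_C × t_C/t_D = RPM_A × (t_A×t_C)/(t_B×t_D)
Overall ratio = (47×37)/(31×39) = 1739/1209
RPM_D = 2577 × 1739/1209 = 4481403/1209
≈ 3706.70 RPM

3706.70 RPM


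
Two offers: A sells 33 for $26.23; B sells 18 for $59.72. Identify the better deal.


Deal A: $26.23/33 = $0.7948/unit
Deal B: $59.72/18 = $3.3178/unit
A is cheaper per unit
= Deal A

Deal A


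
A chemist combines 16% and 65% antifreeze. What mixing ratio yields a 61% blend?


Let x parts of 16% mix with y parts of 65%.
16x + 65y = 61(x + y)
16x + 65y = 61x + 61y
x(16 - 61) = y(61 - 65)
x/y = (65 - 61)/(61 - 16) = 4/45
Simplify: 4:45
= 4:45

4:45


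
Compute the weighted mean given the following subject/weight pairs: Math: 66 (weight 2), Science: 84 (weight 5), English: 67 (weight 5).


Numerator = 66×2 + 84×5 + 67×5
= 132 + 420 + 335
= 887
Total weight = 12
Weighted avg = 887/12
= 73.92

73.92


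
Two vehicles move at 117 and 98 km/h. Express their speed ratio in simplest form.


Ratio = 117:98
GCD = 1
Simplified = 117:98
Time ratio (same distance) = 98:117
Speed ratio = 117:98

117:98


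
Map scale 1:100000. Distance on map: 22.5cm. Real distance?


Real distance = map distance × scale
= 22.5cm × 100000
= 2250000 cm = 22500.0 m
= 22.500 km

22.500 km


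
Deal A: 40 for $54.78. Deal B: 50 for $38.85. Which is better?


Deal A: $54.78/40 = $1.3695/unit
Deal B: $38.85/50 = $0.7770/unit
B is cheaper per unit
= Deal B

Deal B


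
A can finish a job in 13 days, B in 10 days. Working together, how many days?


Rate of A = 1/13 per day
Rate of B = 1/10 per day
Combined rate = 1/13 + 1/10 = 23/130 ≈ 0.1769 per day
Days = 1 / combined rate = 130/23
≈ 5.65 days

5.65 days


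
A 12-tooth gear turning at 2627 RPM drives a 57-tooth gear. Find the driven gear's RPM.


Gear ratio = 12:57 = 4:19
RPM_B = RPM_A × (teeth_A / teeth_B)
= 2627 × (12/57)
= 553.1 RPM

553.1 RPM


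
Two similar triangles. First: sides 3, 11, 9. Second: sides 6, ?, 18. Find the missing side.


Scale factor = 6/3 = 2
Missing side = 11 × 2
= 22.0

22.0


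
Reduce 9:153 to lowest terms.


GCD(9, 153) = 9
9/9 : 153/9
= 1:17

1:17


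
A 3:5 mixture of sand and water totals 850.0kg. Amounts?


Total parts = 3 + 5 = 8
sand: 850.0 × 3/8 = 318.8kg
water: 850.0 × 5/8 = 531.3kg
= 318.8kg and 531.3kg

318.8kg and 531.3kg


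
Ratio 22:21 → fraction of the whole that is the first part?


Total parts = 22 + 21 = 43
First part: 22/43 = 22/43
= 22/43

22/43


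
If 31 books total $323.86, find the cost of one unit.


Unit rate = total / quantity
= 323.86 / 31
= $10.45 per unit

$10.45 per unit


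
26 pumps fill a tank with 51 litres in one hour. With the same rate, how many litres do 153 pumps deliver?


Direct proportion: y/x = constant
k = 51/26 ≈ 1.9615
y₂ = k × 153 = 51 × 153 / 26 = 7803/26
≈ 300.12

300.12


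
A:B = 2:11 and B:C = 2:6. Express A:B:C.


Match B: multiply A:B by 2 → 4:22
Multiply B:C by 11 → 22:66
Combined: 4:22:66
GCD = 2
= 2:11:33

2:11:33


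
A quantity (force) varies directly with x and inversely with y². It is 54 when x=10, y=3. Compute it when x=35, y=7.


z = k·x/y²
Solve for k using the known point: k = z·y²/x = 54×9/10 = 486/10 = 48.6000
Now evaluate at x=35, y=7:
z = k × 35 / 49 = (486 × 35) / (10 × 49) = 17010/490
≈ 34.7143

34.7143


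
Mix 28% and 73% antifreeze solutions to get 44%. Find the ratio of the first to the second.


Let x parts of 28% mix with y parts of 73%.
28x + 73y = 44(x + y)
28x + 73y = 44x + 44y
x(28 - 44) = y(44 - 73)
x/y = (73 - 44)/(44 - 28) = 29/16
Simplify: 29:16
= 29:16

29:16


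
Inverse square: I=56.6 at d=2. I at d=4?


I₁d₁² = I₂d₂²
I₂ = I₁ × (d₁/d₂)²
= 56.6 × (2/4)²
= 56.6 × 4/16
= 226.4/16
= 14.1500

14.1500


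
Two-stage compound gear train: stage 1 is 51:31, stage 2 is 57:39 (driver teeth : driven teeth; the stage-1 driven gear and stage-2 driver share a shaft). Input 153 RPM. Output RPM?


Stage 1: RPM_B = RPM_A × t_A/t_B = 153 × 51/31 = 7803/31 ≈ 251.71
B and C share a shaft → RPM_C = RPM_B
Stage 2: RPM_D = RPM_C × t_C/t_D = RPM_A × (t_A×t_C)/(t_B×t_D)
Overall ratio = (51×57)/(31×39) = 2907/1209
RPM_D = 153 × 2907/1209 = 444771/1209
≈ 367.88 RPM

367.88 RPM


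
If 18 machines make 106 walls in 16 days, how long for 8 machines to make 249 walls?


Days ∝ work / workers, so d₂ = d₁ × (m₁/m₂) × (w₂/w₁)
Workers factor (inverse): 18/8 = 2.2500
Work factor (direct): 249/106 ≈ 2.3491
d₂ = 16 × 18/8 × 249/106 = (16 × 18 × 249) / (8 × 106) = 71712/848
≈ 84.57 days

84.57 days


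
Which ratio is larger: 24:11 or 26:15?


24/11 = 2.1818
26/15 = 1.7333
2.1818 > 1.7333, so 24:11 is greater
= 24:11

24:11


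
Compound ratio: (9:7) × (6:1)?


Compound ratio = (9×6) : (7×1)
= 54:7
GCD = 1
= 54:7

54:7


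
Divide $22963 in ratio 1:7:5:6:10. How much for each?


Total parts = 1 + 7 + 5 + 6 + 10 = 29
Part 1: 22963 × 1/29 = 791.83
Part 2: 22963 × 7/29 = 5542.79
Part 3: 22963 × 5/29 = 3959.14
Part 4: 22963 × 6/29 = 4750.97
Part 5: 22963 × 10/29 = 7918.28
= Part 1: $791.83, Part 2: $5542.79, Part 3: $3959.14, Part 4: $4750.97, Part 5: $7918.28

Part 1: $791.83, Part 2: $5542.79, Part 3: $3959.14, Part 4: $4750.97, Part 5: $7918.28


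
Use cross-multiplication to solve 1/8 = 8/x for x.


Cross multiply: 1 × x = 8 × 8
1x = 64
x = 64 / 1
= 64.00

64.00


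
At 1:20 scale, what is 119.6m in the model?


Model size = real / scale
= 119.6 / 20
= 5.9800 m

5.9800 m


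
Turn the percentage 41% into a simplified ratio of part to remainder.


41% means 41 parts out of 100; remainder = 59
Part : remainder = 41:59
GCD = 1
= 41:59

41:59


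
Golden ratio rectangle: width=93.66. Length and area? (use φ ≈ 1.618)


φ = (1 + √5) / 2 ≈ 1.618
Length = width × φ = 93.66 × 1.618 = 151.54188
≈ 151.54
Area = width × length = 93.66 × 151.54188 = 14193.4124808 ≈ 14193.41
= Length: 151.54, Area: 14193.41

Length: 151.54, Area: 14193.41


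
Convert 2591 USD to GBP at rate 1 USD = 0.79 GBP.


Amount × rate = 2591 × 0.79
= 2046.89 GBP

2046.89 GBP


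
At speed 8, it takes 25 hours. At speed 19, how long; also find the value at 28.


Inverse proportion: x × y = constant
k = 8 × 25 = 200
At x=19: k/19 = 10.53
At x=28: k/28 = 7.14
= 10.53 and 7.14

10.53 and 7.14


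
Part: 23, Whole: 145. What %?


Percentage = (part / whole) × 100
= (23 / 145) × 100
≈ 15.86%

15.86%


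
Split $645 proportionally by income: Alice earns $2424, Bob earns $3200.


Total income = 2424 + 3200 = $5624
Alice: $645 × 2424/5624 = $278.00
Bob: $645 × 3200/5624 = $367.00
= Alice: $278.00, Bob: $367.00

Alice: $278.00, Bob: $367.00


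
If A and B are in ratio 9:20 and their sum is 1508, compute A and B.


Let A = 9k, B = 20k.
9k + 20k = 1508
29k = 1508 → k = 1508/29 = 52
A = 9×52 = 468, B = 20×52 = 1040
= A = 468, B = 1040

A = 468, B = 1040


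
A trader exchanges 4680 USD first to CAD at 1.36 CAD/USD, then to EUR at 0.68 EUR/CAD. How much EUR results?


Step 1: 4680 USD × 1.36 = 6364.80 CAD
Step 2: 6364.80 CAD × 0.68 = 4328.06 EUR
Implied rate USD→EUR = 1.36 × 0.68 = 0.9248
= 4328.06 EUR

4328.06 EUR


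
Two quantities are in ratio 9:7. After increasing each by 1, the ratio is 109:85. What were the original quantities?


Let A = 9k, B = 7k.
(9k + 1) / (7k + 1) = 109/85
Cross-multiply: 85(9k + 1) = 109(7k + 1)
765k + 85 = 763k + 109
765k - 763k = 109 - 85
2k = 24
k = 24/2 = 12
A = 9×12 = 108, B = 7×12 = 84
= A = 108, B = 84

A = 108, B = 84


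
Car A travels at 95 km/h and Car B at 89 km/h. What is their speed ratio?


Ratio = 95:89
GCD = 1
Simplified = 95:89
Time ratio (same distance) = 89:95
Speed ratio = 95:89

95:89


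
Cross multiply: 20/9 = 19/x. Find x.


Cross multiply: 20 × x = 9 × 19
20x = 171
x = 171 / 20
= 8.55

8.55


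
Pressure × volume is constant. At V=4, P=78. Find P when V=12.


Inverse proportion: x × y = constant
k = 4 × 78 = 312
y₂ = k / 12 = 312 / 12
= 26.00

26.00


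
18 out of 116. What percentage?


Percentage = (part / whole) × 100
= (18 / 116) × 100
≈ 15.52%

15.52%


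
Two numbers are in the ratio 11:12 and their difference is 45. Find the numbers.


Let A = 11k, B = 12k.
12k - 11k = 45
1k = 45 → k = 45/1 = 45
A = 11×45 = 495, B = 12×45 = 540
= A = 495, B = 540

A = 495, B = 540


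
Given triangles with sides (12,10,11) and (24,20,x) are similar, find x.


Scale factor = 24/12 = 2
Missing side = 11 × 2
= 22.0

22.0


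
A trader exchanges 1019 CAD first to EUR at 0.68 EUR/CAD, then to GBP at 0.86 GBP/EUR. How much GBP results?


Step 1: 1019 CAD × 0.68 = 692.92 EUR
Step 2: 692.92 EUR × 0.86 = 595.91 GBP
Implied rate CAD→GBP = 0.68 × 0.86 = 0.5848
= 595.91 GBP

595.91 GBP


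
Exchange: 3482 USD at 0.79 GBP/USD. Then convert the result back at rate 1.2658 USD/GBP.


Amount × rate = 3482 × 0.79 = 2750.78 GBP
Round-trip: 2750.78 × 1.2658 = 3481.94 USD
= 2750.78 GBP, then 3481.94 USD

2750.78 GBP, then 3481.94 USD


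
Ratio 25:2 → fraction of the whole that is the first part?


Total parts = 25 + 2 = 27
First part: 25/27 = 25/27
= 25/27

25/27


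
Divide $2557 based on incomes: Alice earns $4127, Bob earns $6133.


Total income = 4127 + 6133 = $10260
Alice: $2557 × 4127/10260 = $1028.53
Bob: $2557 × 6133/10260 = $1528.47
= Alice: $1028.53, Bob: $1528.47

Alice: $1028.53, Bob: $1528.47


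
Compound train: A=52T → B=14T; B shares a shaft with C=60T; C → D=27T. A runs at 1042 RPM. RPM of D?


Stage 1: RPM_B = RPM_A × t_A/t_B = 1042 × 52/14 = 54184/14 ≈ 3870.29
B and C share a shaft → RPM_C = RPM_B
Stage 2: RPM_D = RPM_C × t_C/t_D = RPM_A × (t_A×t_C)/(t_B×t_D)
Overall ratio = (52×60)/(14×27) = 3120/378
RPM_D = 1042 × 3120/378 = 3251040/378
≈ 8600.63 RPM

8600.63 RPM


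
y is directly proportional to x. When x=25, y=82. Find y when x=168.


Direct proportion: y/x = constant
k = 82/25 = 3.2800
y₂ = k × 168 = 82 × 168 / 25 = 13776/25
= 551.04

551.04


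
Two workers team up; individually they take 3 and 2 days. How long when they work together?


Rate of A = 1/3 per day
Rate of B = 1/2 per day
Combined rate = 1/3 + 1/2 = 5/6 ≈ 0.8333 per day
Days = 1 / combined rate = 6/5
= 1.20 days

1.20 days


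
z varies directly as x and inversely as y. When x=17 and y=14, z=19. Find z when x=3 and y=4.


z = k·x/y
Solve for k using the known point: k = z·y/x = 19×14/17 = 266/17 ≈ 15.6471
Now evaluate at x=3, y=4:
z = k × 3 / 4 = (266 × 3) / (17 × 4) = 798/68
≈ 11.7353

11.7353


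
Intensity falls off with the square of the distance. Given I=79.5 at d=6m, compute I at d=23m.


I₁d₁² = I₂d₂²
I₂ = I₁ × (d₁/d₂)²
= 79.5 × (6/23)²
= 79.5 × 36/529
= 2862/529
≈ 5.4102

5.4102


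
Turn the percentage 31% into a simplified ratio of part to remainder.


31% means 31 parts out of 100; remainder = 69
Part : remainder = 31:69
GCD = 1
= 31:69

31:69


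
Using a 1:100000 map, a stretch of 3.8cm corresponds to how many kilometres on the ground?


Real distance = map distance × scale
= 3.8cm × 100000
= 380000 cm = 3800.0 m
= 3.800 km

3.800 km


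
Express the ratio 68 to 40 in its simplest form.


GCD(68, 40) = 4
68/4 : 40/4
= 17:10

17:10


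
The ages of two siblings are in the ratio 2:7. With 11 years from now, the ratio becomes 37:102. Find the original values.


Let A = 2k, B = 7k.
(2k + 11) / (7k + 11) = 37/102
Cross-multiply: 102(2k + 11) = 37(7k + 11)
204k + 1122 = 259k + 407
204k - 259k = 407 - 1122
-55k = -715
k = -715/-55 = 13
A = 2×13 = 26, B = 7×13 = 91
= A = 26, B = 91

A = 26, B = 91


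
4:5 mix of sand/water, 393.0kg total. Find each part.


Total parts = 4 + 5 = 9
sand: 393.0 × 4/9 = 174.7kg
water: 393.0 × 5/9 = 218.3kg
= 174.7kg and 218.3kg

174.7kg and 218.3kg


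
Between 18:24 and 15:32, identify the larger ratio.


18/24 = 0.7500
15/32 = 0.4688
0.7500 > 0.4688, so 18:24 is greater
= 18:24

18:24


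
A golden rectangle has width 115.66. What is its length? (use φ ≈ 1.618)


φ = (1 + √5) / 2 ≈ 1.618
Length = width × φ = 115.66 × 1.618 = 187.13788
≈ 187.14

187.14


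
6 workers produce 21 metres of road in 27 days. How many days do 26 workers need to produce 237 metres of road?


Days ∝ work / workers, so d₂ = d₁ × (m₁/m₂) × (w₂/w₁)
Workers factor (inverse): 6/26 ≈ 0.2308
Work factor (direct): 237/21 ≈ 11.2857
d₂ = 27 × 6/26 × 237/21 = (27 × 6 × 237) / (26 × 21) = 38394/546
≈ 70.32 days

70.32 days


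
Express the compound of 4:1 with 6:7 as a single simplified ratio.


Compound ratio = (4×6) : (1×7)
= 24:7
GCD = 1
= 24:7

24:7


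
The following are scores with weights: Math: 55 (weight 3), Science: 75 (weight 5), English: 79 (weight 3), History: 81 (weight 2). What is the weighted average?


Numerator = 55×3 + 75×5 + 79×3 + 81×2
= 165 + 375 + 237 + 162
= 939
Total weight = 13
Weighted avg = 939/13
= 72.23

72.23


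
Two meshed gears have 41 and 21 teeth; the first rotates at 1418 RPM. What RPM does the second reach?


Gear ratio = 41:21 = 41:21
RPM_B = RPM_A × (teeth_A / teeth_B)
= 1418 × (41/21)
= 2768.5 RPM

2768.5 RPM


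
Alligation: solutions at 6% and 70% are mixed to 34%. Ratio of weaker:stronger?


Let x parts of 6% mix with y parts of 70%.
6x + 70y = 34(x + y)
6x + 70y = 34x + 34y
x(6 - 34) = y(34 - 70)
x/y = (70 - 34)/(34 - 6) = 36/28
Simplify: 9:7
= 9:7

9:7


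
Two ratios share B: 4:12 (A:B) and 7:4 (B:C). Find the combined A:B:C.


Match B: multiply A:B by 7 → 28:84
Multiply B:C by 12 → 84:48
Combined: 28:84:48
GCD = 4
= 7:21:12

7:21:12


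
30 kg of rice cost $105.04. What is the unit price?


Unit rate = total / quantity
= 105.04 / 30
= $3.50 per unit

$3.50 per unit


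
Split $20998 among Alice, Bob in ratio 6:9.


Total parts = 6 + 9 = 15
Alice: 20998 × 6/15 = 8399.20
Bob: 20998 × 9/15 = 12598.80
= Alice: $8399.20, Bob: $12598.80

Alice: $8399.20, Bob: $12598.80


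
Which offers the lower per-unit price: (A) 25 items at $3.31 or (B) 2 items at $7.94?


Deal A: $3.31/25 = $0.1324/unit
Deal B: $7.94/2 = $3.9700/unit
A is cheaper per unit
= Deal A

Deal A


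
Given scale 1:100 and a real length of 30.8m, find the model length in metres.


Model size = real / scale
= 30.8 / 100
= 0.3080 m

0.3080 m


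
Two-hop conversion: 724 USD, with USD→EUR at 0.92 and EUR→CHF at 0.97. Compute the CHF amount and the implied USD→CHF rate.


Step 1: 724 USD × 0.92 = 666.08 EUR
Step 2: 666.08 EUR × 0.97 = 646.10 CHF
Implied rate USD→CHF = 0.92 × 0.97 = 0.8924
= 646.10 CHF; implied rate 0.8924 CHF/USD

646.10 CHF; implied rate 0.8924 CHF/USD


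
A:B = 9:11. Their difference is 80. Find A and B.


Let A = 9k, B = 11k.
11k - 9k = 80
2k = 80 → k = 80/2 = 40
A = 9×40 = 360, B = 11×40 = 440
= A = 360, B = 440

A = 360, B = 440


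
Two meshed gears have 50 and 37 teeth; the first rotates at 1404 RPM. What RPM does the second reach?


Gear ratio = 50:37 = 50:37
RPM_B = RPM_A × (teeth_A / teeth_B)
= 1404 × (50/37)
= 1897.3 RPM

1897.3 RPM


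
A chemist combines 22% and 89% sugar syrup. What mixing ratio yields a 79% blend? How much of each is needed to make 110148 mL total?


Let x parts of 22% mix with y parts of 89%.
22x + 89y = 79(x + y)
22x + 89y = 79x + 79y
x(22 - 79) = y(79 - 89)
x/y = (89 - 79)/(79 - 22) = 10/57
Simplify: 10:57
Total parts = 67; one part = 110148/67 = 1644.00 mL
22% solution: 10×1644.00 = 16440.00 mL
89% solution: 57×1644.00 = 93708.00 mL
= ratio 10:57; 16440.00 mL and 93708.00 mL

ratio 10:57; 16440.00 mL and 93708.00 mL


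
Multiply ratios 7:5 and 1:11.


Compound ratio = (7×1) : (5×11)
= 7:55
GCD = 1
= 7:55

7:55


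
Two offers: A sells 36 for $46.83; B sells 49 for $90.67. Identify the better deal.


Deal A: $46.83/36 = $1.3008/unit
Deal B: $90.67/49 = $1.8504/unit
A is cheaper per unit
= Deal A

Deal A


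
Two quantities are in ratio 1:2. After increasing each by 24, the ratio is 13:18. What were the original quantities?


Let A = 1k, B = 2k.
(1k + 24) / (2k + 24) = 13/18
Cross-multiply: 18(1k + 24) = 13(2k + 24)
18k + 432 = 26k + 312
18k - 26k = 312 - 432
-8k = -120
k = -120/-8 = 15
A = 1×15 = 15, B = 2×15 = 30
= A = 15, B = 30

A = 15, B = 30


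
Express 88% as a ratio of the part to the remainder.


88% means 88 parts out of 100; remainder = 12
Part : remainder = 88:12
GCD = 4
= 22:3

22:3


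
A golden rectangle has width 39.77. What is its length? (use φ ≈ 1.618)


φ = (1 + √5) / 2 ≈ 1.618
Length = width × φ = 39.77 × 1.618 = 64.34786
≈ 64.35

64.35


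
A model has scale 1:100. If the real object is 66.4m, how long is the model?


Model size = real / scale
= 66.4 / 100
= 0.6640 m

0.6640 m


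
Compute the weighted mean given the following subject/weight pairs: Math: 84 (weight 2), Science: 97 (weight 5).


Numerator = 84×2 + 97×5
= 168 + 485
= 653
Total weight = 7
Weighted avg = 653/7
= 93.29

93.29


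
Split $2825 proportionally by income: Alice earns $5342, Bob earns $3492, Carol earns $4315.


Total income = 5342 + 3492 + 4315 = $13149
Alice: $2825 × 5342/13149 = $1147.70
Bob: $2825 × 3492/13149 = $750.24
Carol: $2825 × 4315/13149 = $927.06
= Alice: $1147.70, Bob: $750.24, Carol: $927.06

Alice: $1147.70, Bob: $750.24, Carol: $927.06


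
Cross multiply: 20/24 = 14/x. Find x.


Cross multiply: 20 × x = 24 × 14
20x = 336
x = 336 / 20
= 16.80

16.80


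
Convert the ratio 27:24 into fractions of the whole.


Total parts = 27 + 24 = 51
First part: 27/51 = 9/17
Second part: 24/51 = 8/17
= 9/17 and 8/17

9/17 and 8/17


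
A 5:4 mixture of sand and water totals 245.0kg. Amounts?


Total parts = 5 + 4 = 9
sand: 245.0 × 5/9 = 136.1kg
water: 245.0 × 4/9 = 108.9kg
= 136.1kg and 108.9kg

136.1kg and 108.9kg


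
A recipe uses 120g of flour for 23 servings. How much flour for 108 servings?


Direct proportion: y/x = constant
k = 120/23 ≈ 5.2174
y₂ = k × 108 = 120 × 108 / 23 = 12960/23
≈ 563.48

563.48


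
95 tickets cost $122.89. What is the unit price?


Unit rate = total / quantity
= 122.89 / 95
= $1.29 per unit

$1.29 per unit


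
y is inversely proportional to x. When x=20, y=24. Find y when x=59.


Inverse proportion: x × y = constant
k = 20 × 24 = 480
y₂ = k / 59 = 480 / 59
= 8.14

8.14


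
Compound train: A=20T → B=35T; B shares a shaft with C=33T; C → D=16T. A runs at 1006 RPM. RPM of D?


Stage 1: RPM_B = RPM_A × t_A/t_B = 1006 × 20/35 = 20120/35 ≈ 574.86
B and C share a shaft → RPM_C = RPM_B
Stage 2: RPM_D = RPM_C × t_C/t_D = RPM_A × (t_A×t_C)/(t_B×t_D)
Overall ratio = (20×33)/(35×16) = 660/560
RPM_D = 1006 × 660/560 = 663960/560
≈ 1185.64 RPM

1185.64 RPM


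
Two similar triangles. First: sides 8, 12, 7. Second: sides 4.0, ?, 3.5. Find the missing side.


Scale factor = 4.0/8 = 0.5
Missing side = 12 × 0.5
= 6.0

6.0


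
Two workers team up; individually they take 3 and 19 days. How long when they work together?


Rate of A = 1/3 per day
Rate of B = 1/19 per day
Combined rate = 1/3 + 1/19 = 22/57 ≈ 0.3860 per day
Days = 1 / combined rate = 57/22
≈ 2.59 days

2.59 days


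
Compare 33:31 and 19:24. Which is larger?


33/31 = 1.0645
19/24 = 0.7917
1.0645 > 0.7917, so 33:31 is greater
= 33:31

33:31


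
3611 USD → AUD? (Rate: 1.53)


Amount × rate = 3611 × 1.53
= 5524.83 AUD

5524.83 AUD


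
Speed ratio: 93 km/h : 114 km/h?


Ratio = 93:114
GCD = 3
Simplified = 31:38
Time ratio (same distance) = 38:31
Speed ratio = 31:38

31:38


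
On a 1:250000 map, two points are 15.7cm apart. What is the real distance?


Real distance = map distance × scale
= 15.7cm × 250000
= 3925000 cm = 39250.0 m
= 39.250 km

39.250 km


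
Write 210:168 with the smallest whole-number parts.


GCD(210, 168) = 42
210/42 : 168/42
= 5:4

5:4


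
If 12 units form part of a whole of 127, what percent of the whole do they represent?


Percentage = (part / whole) × 100
= (12 / 127) × 100
≈ 9.45%

9.45%


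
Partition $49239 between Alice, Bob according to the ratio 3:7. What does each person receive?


Total parts = 3 + 7 = 10
Alice: 49239 × 3/10 = 14771.70
Bob: 49239 × 7/10 = 34467.30
= Alice: $14771.70, Bob: $34467.30

Alice: $14771.70, Bob: $34467.30


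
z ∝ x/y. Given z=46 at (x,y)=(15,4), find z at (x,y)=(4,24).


z = k·x/y
Solve for k using the known point: k = z·y/x = 46×4/15 = 184/15 ≈ 12.2667
Now evaluate at x=4, y=24:
z = k × 4 / 24 = (184 × 4) / (15 × 24) = 736/360
≈ 2.0444

2.0444


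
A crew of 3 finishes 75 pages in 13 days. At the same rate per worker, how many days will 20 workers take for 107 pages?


Days ∝ work / workers, so d₂ = d₁ × (m₁/m₂) × (w₂/w₁)
Workers factor (inverse): 3/20 = 0.1500
Work factor (direct): 107/75 ≈ 1.4267
d₂ = 13 × 3/20 × 107/75 = (13 × 3 × 107) / (20 × 75) = 4173/1500
≈ 2.78 days

2.78 days


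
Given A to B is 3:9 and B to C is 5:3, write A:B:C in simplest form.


Match B: multiply A:B by 5 → 15:45
Multiply B:C by 9 → 45:27
Combined: 15:45:27
GCD = 3
= 5:15:9

5:15:9


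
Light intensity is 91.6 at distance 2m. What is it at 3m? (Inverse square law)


I₁d₁² = I₂d₂²
I₂ = I₁ × (d₁/d₂)²
= 91.6 × (2/3)²
= 91.6 × 4/9
= 366.4/9
≈ 40.7111

40.7111


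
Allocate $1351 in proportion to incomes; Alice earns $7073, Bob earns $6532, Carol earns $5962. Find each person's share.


Total income = 7073 + 6532 + 5962 = $19567
Alice: $1351 × 7073/19567 = $488.35
Bob: $1351 × 6532/19567 = $451.00
Carol: $1351 × 5962/19567 = $411.65
= Alice: $488.35, Bob: $451.00, Carol: $411.65

Alice: $488.35, Bob: $451.00, Carol: $411.65


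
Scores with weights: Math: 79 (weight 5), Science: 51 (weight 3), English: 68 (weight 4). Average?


Numerator = 79×5 + 51×3 + 68×4
= 395 + 153 + 272
= 820
Total weight = 12
Weighted avg = 820/12
= 68.33

68.33


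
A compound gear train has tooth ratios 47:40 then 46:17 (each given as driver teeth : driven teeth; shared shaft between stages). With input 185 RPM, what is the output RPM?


Stage 1: RPM_B = RPM_A × t_A/t_B = 185 × 47/40 = 8695/40 ≈ 217.38
B and C share a shaft → RPM_C = RPM_B
Stage 2: RPM_D = RPM_C × t_C/t_D = RPM_A × (t_A×t_C)/(t_B×t_D)
Overall ratio = (47×46)/(40×17) = 2162/680
RPM_D = 185 × 2162/680 = 399970/680
≈ 588.19 RPM

588.19 RPM
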